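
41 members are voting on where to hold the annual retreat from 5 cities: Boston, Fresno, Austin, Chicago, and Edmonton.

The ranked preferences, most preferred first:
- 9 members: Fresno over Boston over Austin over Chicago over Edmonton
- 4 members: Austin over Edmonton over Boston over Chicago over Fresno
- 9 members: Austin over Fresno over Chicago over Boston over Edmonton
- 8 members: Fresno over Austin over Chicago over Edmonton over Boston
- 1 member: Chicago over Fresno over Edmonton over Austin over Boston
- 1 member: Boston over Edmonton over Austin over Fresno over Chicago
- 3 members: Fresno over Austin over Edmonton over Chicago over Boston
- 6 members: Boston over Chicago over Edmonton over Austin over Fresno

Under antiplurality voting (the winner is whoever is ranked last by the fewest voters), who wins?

Austin

Last-place votes: Boston 12, Fresno 10, Austin 0, Chicago 1, Edmonton 18.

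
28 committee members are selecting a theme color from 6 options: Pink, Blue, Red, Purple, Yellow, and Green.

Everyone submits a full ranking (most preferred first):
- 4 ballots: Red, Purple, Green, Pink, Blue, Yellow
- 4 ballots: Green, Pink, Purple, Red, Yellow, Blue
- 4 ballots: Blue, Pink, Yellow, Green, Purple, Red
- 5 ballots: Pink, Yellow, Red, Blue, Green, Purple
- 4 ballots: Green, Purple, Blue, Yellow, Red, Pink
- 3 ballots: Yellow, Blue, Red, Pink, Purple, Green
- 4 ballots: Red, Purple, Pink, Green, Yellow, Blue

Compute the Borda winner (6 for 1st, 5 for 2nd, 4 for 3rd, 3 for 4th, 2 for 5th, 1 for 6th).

Pink

Pink: 4×3 + 4×5 + 4×5 + 5×6 + 4×1 + 3×3 + 4×4 = 111
Blue: 4×2 + 4×1 + 4×6 + 5×3 + 4×4 + 3×5 + 4×1 = 86
Red: 4×6 + 4×3 + 4×1 + 5×4 + 4×2 + 3×4 + 4×6 = 104
Purple: 4×5 + 4×4 + 4×2 + 5×1 + 4×5 + 3×2 + 4×5 = 95
Yellow: 4×1 + 4×2 + 4×4 + 5×5 + 4×3 + 3×6 + 4×2 = 91
Green: 4×4 + 4×6 + 4×3 + 5×2 + 4×6 + 3×1 + 4×3 = 101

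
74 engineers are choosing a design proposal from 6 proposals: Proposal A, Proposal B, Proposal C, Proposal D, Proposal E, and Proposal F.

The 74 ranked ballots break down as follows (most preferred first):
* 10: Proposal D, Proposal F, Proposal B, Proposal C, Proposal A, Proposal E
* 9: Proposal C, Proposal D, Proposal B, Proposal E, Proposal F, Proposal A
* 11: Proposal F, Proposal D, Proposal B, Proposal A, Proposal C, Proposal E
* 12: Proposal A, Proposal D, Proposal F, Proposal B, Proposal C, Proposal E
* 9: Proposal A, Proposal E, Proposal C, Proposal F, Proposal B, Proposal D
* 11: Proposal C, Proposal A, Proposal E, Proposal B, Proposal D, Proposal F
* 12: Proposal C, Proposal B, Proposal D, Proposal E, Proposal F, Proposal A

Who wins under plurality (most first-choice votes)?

Proposal C

First-place votes: Proposal A 21, Proposal B 0, Proposal C 32, Proposal D 10, Proposal E 0, Proposal F 11.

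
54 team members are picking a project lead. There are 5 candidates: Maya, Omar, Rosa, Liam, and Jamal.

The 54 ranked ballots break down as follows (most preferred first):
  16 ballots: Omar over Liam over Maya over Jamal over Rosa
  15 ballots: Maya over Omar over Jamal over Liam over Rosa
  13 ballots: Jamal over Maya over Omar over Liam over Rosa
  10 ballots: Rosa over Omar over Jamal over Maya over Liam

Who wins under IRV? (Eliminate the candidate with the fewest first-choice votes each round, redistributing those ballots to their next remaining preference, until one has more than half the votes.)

Round 1: Maya 15, Omar 16, Rosa 10, Liam 0, Jamal 13. Liam eliminated.
Round 2: Maya 15, Omar 16, Rosa 10, Jamal 13. Rosa eliminated.
Round 3: Maya 15, Omar 26, Jamal 13. Jamal eliminated.
Round 4: Maya 28, Omar 26. Maya has a majority (≥28).

Maya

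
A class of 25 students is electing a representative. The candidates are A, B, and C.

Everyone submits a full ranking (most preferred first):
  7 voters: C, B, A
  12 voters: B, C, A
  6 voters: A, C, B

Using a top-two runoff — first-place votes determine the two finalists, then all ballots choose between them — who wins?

C

Round 1 first-place votes: A 6, B 12, C 7. B and C advance.
Runoff: B is ranked above C on 12 ballots, C above B on 13.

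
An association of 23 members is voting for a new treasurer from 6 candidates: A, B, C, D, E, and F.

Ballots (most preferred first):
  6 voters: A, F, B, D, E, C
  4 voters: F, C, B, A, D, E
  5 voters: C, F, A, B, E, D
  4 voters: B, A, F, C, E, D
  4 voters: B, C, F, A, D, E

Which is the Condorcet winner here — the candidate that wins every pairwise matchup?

F vs A: 13–10
F vs B: 15–8
F vs C: 14–9
F vs D: 23–0
F vs E: 23–0
F beats every other candidate.

F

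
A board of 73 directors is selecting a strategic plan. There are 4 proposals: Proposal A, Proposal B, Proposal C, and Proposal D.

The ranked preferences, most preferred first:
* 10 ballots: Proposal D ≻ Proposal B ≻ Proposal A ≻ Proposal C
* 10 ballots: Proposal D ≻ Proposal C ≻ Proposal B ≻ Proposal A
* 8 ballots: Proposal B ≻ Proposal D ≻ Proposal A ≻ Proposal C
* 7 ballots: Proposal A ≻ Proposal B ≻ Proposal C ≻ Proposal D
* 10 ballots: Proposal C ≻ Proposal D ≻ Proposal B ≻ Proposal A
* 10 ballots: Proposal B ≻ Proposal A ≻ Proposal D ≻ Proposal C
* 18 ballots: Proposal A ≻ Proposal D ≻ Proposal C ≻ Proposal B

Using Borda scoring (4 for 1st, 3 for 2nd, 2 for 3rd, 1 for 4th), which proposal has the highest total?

Proposal A: 10×2 + 10×1 + 8×2 + 7×4 + 10×1 + 10×3 + 18×4 = 186
Proposal B: 10×3 + 10×2 + 8×4 + 7×3 + 10×2 + 10×4 + 18×1 = 181
Proposal C: 10×1 + 10×3 + 8×1 + 7×2 + 10×4 + 10×1 + 18×2 = 148
Proposal D: 10×4 + 10×4 + 8×3 + 7×1 + 10×3 + 10×2 + 18×3 = 215

Proposal D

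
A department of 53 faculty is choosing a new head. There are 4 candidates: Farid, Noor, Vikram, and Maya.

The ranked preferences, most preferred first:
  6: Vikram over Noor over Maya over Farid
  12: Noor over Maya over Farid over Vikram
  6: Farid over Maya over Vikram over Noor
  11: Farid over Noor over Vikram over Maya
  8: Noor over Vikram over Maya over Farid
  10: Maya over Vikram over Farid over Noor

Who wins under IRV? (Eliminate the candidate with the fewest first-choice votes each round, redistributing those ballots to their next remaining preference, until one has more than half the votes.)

Round 1: Farid 17, Noor 20, Vikram 6, Maya 10. Vikram eliminated.
Round 2: Farid 17, Noor 26, Maya 10. Maya eliminated.
Round 3: Farid 27, Noor 26. Farid has a majority (≥27).

Farid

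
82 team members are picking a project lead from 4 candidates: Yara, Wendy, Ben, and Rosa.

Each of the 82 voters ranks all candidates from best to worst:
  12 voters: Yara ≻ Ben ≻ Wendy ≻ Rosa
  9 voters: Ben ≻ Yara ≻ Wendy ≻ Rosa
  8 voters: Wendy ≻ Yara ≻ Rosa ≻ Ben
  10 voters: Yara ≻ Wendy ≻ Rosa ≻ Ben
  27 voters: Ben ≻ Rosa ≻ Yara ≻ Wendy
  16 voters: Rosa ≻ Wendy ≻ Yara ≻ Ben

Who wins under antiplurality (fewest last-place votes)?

Last-place votes: Yara 0, Wendy 27, Ben 34, Rosa 21.

Yara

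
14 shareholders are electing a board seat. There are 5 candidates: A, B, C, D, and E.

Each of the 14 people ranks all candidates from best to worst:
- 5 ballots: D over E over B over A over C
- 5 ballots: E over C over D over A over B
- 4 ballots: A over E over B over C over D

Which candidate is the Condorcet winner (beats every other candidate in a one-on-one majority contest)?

E vs A: 10–4
E vs B: 14–0
E vs C: 14–0
E vs D: 9–5
E beats every other candidate.

E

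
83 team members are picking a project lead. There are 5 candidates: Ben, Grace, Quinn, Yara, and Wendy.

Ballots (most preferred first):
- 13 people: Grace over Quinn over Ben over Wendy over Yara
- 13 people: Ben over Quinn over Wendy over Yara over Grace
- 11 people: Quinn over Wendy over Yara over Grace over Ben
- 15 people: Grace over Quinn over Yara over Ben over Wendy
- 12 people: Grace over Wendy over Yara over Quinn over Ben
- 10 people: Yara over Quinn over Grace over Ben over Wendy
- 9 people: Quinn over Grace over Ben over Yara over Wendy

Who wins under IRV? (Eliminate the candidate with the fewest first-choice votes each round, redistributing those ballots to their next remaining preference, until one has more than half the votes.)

Round 1: Ben 13, Grace 40, Quinn 20, Yara 10, Wendy 0. Wendy eliminated.
Round 2: Ben 13, Grace 40, Quinn 20, Yara 10. Yara eliminated.
Round 3: Ben 13, Grace 40, Quinn 30. Ben eliminated.
Round 4: Grace 40, Quinn 43. Quinn has a majority (≥42).

Quinn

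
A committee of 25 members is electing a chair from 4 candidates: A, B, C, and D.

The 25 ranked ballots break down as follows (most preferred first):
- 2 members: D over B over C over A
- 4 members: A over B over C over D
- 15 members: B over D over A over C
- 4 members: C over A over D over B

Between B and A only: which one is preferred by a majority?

B is ranked above A on 17 ballots; A above B on 8.

B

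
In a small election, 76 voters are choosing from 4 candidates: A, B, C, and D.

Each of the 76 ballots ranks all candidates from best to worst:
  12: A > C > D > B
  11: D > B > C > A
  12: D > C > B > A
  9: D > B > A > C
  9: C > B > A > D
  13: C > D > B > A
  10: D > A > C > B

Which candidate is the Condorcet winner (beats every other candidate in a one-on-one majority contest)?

D vs A: 55–21
D vs B: 67–9
D vs C: 42–34
D beats every other candidate.

D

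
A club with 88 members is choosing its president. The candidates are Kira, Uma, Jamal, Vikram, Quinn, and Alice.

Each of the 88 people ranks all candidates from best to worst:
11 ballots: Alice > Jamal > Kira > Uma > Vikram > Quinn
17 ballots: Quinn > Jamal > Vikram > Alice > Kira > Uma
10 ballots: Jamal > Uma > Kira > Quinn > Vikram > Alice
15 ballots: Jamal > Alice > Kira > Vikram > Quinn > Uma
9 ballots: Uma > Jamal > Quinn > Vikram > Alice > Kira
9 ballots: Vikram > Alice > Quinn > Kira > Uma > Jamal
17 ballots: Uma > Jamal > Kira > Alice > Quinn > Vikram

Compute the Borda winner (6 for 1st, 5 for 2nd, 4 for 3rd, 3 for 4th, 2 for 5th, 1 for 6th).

Kira: 11×4 + 17×2 + 10×4 + 15×4 + 9×1 + 9×3 + 17×4 = 282
Uma: 11×3 + 17×1 + 10×5 + 15×1 + 9×6 + 9×2 + 17×6 = 289
Jamal: 11×5 + 17×5 + 10×6 + 15×6 + 9×5 + 9×1 + 17×5 = 429
Vikram: 11×2 + 17×4 + 10×2 + 15×3 + 9×3 + 9×6 + 17×1 = 253
Quinn: 11×1 + 17×6 + 10×3 + 15×2 + 9×4 + 9×4 + 17×2 = 279
Alice: 11×6 + 17×3 + 10×1 + 15×5 + 9×2 + 9×5 + 17×3 = 316

Jamal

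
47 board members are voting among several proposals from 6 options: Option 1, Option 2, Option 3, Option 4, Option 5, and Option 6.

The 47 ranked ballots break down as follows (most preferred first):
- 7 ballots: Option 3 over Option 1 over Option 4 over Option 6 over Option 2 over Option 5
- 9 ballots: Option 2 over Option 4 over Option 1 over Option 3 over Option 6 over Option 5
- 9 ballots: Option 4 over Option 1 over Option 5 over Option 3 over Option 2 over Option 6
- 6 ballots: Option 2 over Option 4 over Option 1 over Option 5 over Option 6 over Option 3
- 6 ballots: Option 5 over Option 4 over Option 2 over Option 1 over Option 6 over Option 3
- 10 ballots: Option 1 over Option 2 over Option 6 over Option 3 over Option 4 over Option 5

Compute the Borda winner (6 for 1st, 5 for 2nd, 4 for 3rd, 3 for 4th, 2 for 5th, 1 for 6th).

Option 1

Option 1: 7×5 + 9×4 + 9×5 + 6×4 + 6×3 + 10×6 = 218
Option 2: 7×2 + 9×6 + 9×2 + 6×6 + 6×4 + 10×5 = 196
Option 3: 7×6 + 9×3 + 9×3 + 6×1 + 6×1 + 10×3 = 138
Option 4: 7×4 + 9×5 + 9×6 + 6×5 + 6×5 + 10×2 = 207
Option 5: 7×1 + 9×1 + 9×4 + 6×3 + 6×6 + 10×1 = 116
Option 6: 7×3 + 9×2 + 9×1 + 6×2 + 6×2 + 10×4 = 112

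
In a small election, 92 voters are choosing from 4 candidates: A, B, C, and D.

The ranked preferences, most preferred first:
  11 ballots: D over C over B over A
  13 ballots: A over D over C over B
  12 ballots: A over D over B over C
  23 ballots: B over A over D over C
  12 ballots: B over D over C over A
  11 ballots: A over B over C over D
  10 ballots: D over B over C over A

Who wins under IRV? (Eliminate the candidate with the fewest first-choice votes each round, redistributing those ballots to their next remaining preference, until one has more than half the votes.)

Round 1: A 36, B 35, C 0, D 21. C eliminated.
Round 2: A 36, B 35, D 21. D eliminated.
Round 3: A 36, B 56. B has a majority (≥47).

B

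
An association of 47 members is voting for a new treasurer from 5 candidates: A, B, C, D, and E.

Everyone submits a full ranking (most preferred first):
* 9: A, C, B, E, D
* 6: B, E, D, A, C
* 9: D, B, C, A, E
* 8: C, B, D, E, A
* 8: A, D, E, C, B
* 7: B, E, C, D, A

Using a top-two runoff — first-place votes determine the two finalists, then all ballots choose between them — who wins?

Round 1 first-place votes: A 17, B 13, C 8, D 9, E 0. A and B advance.
Runoff: A is ranked above B on 17 ballots, B above A on 30.

B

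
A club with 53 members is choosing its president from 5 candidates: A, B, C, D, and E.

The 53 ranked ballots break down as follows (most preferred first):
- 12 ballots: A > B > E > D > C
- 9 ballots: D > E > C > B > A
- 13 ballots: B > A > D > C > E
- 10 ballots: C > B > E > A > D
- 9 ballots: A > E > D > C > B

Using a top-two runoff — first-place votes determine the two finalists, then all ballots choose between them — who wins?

B

Round 1 first-place votes: A 21, B 13, C 10, D 9, E 0. A and B advance.
Runoff: A is ranked above B on 21 ballots, B above A on 32.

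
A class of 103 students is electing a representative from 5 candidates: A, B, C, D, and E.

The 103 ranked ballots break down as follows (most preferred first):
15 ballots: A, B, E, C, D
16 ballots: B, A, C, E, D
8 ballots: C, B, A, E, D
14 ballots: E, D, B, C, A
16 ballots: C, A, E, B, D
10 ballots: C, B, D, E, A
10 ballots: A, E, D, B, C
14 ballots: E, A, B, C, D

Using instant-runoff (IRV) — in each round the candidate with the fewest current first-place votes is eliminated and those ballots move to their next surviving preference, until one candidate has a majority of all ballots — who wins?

A

Round 1: A 25, B 16, C 34, D 0, E 28. D eliminated.
Round 2: A 25, B 16, C 34, E 28. B eliminated.
Round 3: A 41, C 34, E 28. E eliminated.
Round 4: A 55, C 48. A has a majority (≥52).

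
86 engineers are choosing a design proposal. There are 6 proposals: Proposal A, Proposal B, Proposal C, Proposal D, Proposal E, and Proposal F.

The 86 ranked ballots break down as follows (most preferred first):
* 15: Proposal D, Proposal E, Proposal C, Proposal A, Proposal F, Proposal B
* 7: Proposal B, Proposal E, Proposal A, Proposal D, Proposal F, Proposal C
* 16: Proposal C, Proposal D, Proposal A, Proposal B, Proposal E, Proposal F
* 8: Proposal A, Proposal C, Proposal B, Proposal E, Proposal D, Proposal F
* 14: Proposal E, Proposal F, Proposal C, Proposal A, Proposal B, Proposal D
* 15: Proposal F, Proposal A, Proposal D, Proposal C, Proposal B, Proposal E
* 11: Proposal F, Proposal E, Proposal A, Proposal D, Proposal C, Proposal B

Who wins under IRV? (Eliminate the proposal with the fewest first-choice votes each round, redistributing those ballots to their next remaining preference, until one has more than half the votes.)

Round 1: Proposal A 8, Proposal B 7, Proposal C 16, Proposal D 15, Proposal E 14, Proposal F 26. Proposal B eliminated.
Round 2: Proposal A 8, Proposal C 16, Proposal D 15, Proposal E 21, Proposal F 26. Proposal A eliminated.
Round 3: Proposal C 24, Proposal D 15, Proposal E 21, Proposal F 26. Proposal D eliminated.
Round 4: Proposal C 24, Proposal E 36, Proposal F 26. Proposal C eliminated.
Round 5: Proposal E 60, Proposal F 26. Proposal E has a majority (≥44).

Proposal E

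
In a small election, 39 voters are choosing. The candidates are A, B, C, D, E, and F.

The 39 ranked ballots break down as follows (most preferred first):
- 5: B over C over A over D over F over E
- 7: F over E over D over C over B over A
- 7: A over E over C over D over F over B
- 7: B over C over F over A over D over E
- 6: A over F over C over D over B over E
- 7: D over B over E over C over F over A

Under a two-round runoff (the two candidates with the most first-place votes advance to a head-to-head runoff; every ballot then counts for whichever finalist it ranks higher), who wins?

Round 1 first-place votes: A 13, B 12, C 0, D 7, E 0, F 7. A and B advance.
Runoff: A is ranked above B on 13 ballots, B above A on 26.

B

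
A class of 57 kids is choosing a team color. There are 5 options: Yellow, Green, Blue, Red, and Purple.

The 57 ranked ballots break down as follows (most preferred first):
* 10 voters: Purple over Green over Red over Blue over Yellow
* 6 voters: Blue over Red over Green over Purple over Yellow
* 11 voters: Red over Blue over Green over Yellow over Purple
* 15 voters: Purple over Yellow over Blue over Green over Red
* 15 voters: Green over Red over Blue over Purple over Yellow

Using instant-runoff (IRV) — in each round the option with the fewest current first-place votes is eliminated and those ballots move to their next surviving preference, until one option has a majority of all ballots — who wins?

Round 1: Yellow 0, Green 15, Blue 6, Red 11, Purple 25. Yellow eliminated.
Round 2: Green 15, Blue 6, Red 11, Purple 25. Blue eliminated.
Round 3: Green 15, Red 17, Purple 25. Green eliminated.
Round 4: Red 32, Purple 25. Red has a majority (≥29).

Red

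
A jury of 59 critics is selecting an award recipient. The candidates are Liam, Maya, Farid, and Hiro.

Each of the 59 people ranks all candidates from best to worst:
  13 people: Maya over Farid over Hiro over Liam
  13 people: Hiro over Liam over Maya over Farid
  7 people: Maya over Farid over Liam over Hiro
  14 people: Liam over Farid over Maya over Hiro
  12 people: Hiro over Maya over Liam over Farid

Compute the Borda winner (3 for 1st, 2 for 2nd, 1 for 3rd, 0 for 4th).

Liam: 13×0 + 13×2 + 7×1 + 14×3 + 12×1 = 87
Maya: 13×3 + 13×1 + 7×3 + 14×1 + 12×2 = 111
Farid: 13×2 + 13×0 + 7×2 + 14×2 + 12×0 = 68
Hiro: 13×1 + 13×3 + 7×0 + 14×0 + 12×3 = 88

Maya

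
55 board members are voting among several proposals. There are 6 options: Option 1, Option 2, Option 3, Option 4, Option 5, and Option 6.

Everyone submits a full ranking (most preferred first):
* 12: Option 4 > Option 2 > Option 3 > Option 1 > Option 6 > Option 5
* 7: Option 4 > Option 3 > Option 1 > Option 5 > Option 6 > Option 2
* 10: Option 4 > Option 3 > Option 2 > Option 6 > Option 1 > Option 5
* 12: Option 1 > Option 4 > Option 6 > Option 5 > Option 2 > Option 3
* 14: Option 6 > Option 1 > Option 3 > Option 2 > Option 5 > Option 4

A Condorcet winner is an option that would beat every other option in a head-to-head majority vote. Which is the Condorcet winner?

Option 4 vs Option 1: 29–26
Option 4 vs Option 2: 41–14
Option 4 vs Option 3: 41–14
Option 4 vs Option 5: 41–14
Option 4 vs Option 6: 41–14
Option 4 beats every other option.

Option 4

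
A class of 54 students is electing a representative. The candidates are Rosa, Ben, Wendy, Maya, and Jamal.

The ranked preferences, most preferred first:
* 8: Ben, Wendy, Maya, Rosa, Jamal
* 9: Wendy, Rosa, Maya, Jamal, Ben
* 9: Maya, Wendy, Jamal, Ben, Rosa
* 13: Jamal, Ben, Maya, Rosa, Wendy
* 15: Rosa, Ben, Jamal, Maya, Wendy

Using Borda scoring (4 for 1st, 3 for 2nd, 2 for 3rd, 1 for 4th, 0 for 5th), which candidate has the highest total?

Rosa: 8×1 + 9×3 + 9×0 + 13×1 + 15×4 = 108
Ben: 8×4 + 9×0 + 9×1 + 13×3 + 15×3 = 125
Wendy: 8×3 + 9×4 + 9×3 + 13×0 + 15×0 = 87
Maya: 8×2 + 9×2 + 9×4 + 13×2 + 15×1 = 111
Jamal: 8×0 + 9×1 + 9×2 + 13×4 + 15×2 = 109

Ben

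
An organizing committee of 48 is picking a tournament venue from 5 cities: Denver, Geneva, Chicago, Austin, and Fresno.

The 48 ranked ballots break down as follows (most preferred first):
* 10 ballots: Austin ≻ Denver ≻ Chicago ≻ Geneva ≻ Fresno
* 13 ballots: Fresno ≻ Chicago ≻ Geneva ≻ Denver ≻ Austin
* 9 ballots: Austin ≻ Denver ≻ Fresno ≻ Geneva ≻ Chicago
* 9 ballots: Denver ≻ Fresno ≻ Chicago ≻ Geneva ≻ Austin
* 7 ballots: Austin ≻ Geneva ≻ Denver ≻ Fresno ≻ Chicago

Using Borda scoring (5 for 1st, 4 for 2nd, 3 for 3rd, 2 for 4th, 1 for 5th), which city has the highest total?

Denver: 10×4 + 13×2 + 9×4 + 9×5 + 7×3 = 168
Geneva: 10×2 + 13×3 + 9×2 + 9×2 + 7×4 = 123
Chicago: 10×3 + 13×4 + 9×1 + 9×3 + 7×1 = 125
Austin: 10×5 + 13×1 + 9×5 + 9×1 + 7×5 = 152
Fresno: 10×1 + 13×5 + 9×3 + 9×4 + 7×2 = 152

Denver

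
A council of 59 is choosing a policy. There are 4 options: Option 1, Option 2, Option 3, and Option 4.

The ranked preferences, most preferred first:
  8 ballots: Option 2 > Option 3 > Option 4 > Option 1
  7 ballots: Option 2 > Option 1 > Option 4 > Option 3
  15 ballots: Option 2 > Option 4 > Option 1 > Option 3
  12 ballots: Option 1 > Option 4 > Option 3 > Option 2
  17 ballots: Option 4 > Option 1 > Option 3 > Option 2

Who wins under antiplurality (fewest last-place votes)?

Option 4

Last-place votes: Option 1 8, Option 2 29, Option 3 22, Option 4 0.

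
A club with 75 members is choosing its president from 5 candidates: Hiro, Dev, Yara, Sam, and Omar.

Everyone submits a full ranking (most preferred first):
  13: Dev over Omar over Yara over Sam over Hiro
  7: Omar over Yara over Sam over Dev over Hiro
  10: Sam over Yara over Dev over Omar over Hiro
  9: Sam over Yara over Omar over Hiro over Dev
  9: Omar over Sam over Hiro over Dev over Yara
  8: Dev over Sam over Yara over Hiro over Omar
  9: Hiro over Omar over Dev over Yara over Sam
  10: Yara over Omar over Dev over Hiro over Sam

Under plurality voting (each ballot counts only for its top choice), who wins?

Dev

First-place votes: Hiro 9, Dev 21, Yara 10, Sam 19, Omar 16.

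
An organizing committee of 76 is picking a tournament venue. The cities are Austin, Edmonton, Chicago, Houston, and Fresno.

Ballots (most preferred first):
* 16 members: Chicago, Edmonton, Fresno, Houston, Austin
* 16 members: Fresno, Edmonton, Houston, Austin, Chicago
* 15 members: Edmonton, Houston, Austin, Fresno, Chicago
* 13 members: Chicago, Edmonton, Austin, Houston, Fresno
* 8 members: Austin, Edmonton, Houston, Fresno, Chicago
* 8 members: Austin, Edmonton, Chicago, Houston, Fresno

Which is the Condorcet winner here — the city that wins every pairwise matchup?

Edmonton vs Austin: 60–16
Edmonton vs Chicago: 47–29
Edmonton vs Houston: 76–0
Edmonton vs Fresno: 60–16
Edmonton beats every other city.

Edmonton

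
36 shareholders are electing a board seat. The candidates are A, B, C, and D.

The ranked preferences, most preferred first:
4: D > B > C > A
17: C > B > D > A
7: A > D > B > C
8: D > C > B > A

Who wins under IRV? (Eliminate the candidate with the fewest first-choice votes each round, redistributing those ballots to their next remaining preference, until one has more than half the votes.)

D

Round 1: A 7, B 0, C 17, D 12. B eliminated.
Round 2: A 7, C 17, D 12. A eliminated.
Round 3: C 17, D 19. D has a majority (≥19).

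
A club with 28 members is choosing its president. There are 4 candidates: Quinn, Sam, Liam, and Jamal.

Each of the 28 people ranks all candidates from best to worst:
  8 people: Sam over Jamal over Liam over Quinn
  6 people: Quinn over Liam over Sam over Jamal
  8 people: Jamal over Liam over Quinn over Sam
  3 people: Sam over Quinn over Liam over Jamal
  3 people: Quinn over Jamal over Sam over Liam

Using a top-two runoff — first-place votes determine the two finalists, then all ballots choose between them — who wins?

Round 1 first-place votes: Quinn 9, Sam 11, Liam 0, Jamal 8. Sam and Quinn advance.
Runoff: Sam is ranked above Quinn on 11 ballots, Quinn above Sam on 17.

Quinn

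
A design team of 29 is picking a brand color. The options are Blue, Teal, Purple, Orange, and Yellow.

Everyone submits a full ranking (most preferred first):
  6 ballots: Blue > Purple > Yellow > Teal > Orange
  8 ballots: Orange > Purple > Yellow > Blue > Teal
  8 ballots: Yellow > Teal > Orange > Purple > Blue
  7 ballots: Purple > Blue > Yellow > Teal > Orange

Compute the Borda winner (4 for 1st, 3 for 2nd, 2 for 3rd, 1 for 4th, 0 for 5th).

Blue: 6×4 + 8×1 + 8×0 + 7×3 = 53
Teal: 6×1 + 8×0 + 8×3 + 7×1 = 37
Purple: 6×3 + 8×3 + 8×1 + 7×4 = 78
Orange: 6×0 + 8×4 + 8×2 + 7×0 = 48
Yellow: 6×2 + 8×2 + 8×4 + 7×2 = 74

Purple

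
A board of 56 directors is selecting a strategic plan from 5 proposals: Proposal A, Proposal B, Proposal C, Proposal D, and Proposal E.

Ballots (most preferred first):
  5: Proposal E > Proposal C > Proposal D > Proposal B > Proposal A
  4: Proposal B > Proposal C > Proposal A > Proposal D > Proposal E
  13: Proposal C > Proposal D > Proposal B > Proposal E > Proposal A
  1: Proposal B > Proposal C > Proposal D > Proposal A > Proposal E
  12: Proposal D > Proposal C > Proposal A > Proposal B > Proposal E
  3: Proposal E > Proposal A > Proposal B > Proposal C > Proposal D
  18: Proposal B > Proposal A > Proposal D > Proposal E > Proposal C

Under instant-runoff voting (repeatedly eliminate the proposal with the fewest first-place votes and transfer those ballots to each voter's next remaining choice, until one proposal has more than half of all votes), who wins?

Proposal C

Round 1: Proposal A 0, Proposal B 23, Proposal C 13, Proposal D 12, Proposal E 8. Proposal A eliminated.
Round 2: Proposal B 23, Proposal C 13, Proposal D 12, Proposal E 8. Proposal E eliminated.
Round 3: Proposal B 26, Proposal C 18, Proposal D 12. Proposal D eliminated.
Round 4: Proposal B 26, Proposal C 30. Proposal C has a majority (≥29).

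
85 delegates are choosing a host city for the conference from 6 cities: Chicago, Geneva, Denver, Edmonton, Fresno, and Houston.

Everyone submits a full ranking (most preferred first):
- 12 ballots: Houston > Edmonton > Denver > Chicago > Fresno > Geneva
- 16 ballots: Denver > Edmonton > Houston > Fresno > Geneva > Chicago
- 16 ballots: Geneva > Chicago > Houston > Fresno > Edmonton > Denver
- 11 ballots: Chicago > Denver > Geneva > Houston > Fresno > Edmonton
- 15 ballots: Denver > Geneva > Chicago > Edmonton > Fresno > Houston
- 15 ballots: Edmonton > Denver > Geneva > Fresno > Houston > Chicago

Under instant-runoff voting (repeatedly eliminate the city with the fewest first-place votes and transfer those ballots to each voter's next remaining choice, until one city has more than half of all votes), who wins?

Round 1: Chicago 11, Geneva 16, Denver 31, Edmonton 15, Fresno 0, Houston 12. Fresno eliminated.
Round 2: Chicago 11, Geneva 16, Denver 31, Edmonton 15, Houston 12. Chicago eliminated.
Round 3: Geneva 16, Denver 42, Edmonton 15, Houston 12. Houston eliminated.
Round 4: Geneva 16, Denver 42, Edmonton 27. Geneva eliminated.
Round 5: Denver 42, Edmonton 43. Edmonton has a majority (≥43).

Edmonton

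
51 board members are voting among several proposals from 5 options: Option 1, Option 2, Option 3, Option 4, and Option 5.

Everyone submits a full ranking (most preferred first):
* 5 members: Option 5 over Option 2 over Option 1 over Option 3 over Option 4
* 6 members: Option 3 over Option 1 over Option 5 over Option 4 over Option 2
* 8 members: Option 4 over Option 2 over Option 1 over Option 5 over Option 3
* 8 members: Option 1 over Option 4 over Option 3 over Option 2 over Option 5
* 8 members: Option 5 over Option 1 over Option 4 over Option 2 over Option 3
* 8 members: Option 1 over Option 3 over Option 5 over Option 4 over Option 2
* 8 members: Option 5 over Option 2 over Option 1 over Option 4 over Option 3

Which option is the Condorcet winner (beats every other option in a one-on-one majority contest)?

Option 1 vs Option 2: 30–21
Option 1 vs Option 3: 45–6
Option 1 vs Option 4: 43–8
Option 1 vs Option 5: 30–21
Option 1 beats every other option.

Option 1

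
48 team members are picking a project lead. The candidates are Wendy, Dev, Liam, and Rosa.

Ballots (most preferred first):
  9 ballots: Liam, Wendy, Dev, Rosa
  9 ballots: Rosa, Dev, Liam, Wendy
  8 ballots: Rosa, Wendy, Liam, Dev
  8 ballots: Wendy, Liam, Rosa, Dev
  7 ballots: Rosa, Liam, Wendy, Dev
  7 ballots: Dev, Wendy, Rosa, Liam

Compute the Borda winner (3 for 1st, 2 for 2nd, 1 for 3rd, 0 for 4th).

Wendy: 9×2 + 9×0 + 8×2 + 8×3 + 7×1 + 7×2 = 79
Dev: 9×1 + 9×2 + 8×0 + 8×0 + 7×0 + 7×3 = 48
Liam: 9×3 + 9×1 + 8×1 + 8×2 + 7×2 + 7×0 = 74
Rosa: 9×0 + 9×3 + 8×3 + 8×1 + 7×3 + 7×1 = 87

Rosa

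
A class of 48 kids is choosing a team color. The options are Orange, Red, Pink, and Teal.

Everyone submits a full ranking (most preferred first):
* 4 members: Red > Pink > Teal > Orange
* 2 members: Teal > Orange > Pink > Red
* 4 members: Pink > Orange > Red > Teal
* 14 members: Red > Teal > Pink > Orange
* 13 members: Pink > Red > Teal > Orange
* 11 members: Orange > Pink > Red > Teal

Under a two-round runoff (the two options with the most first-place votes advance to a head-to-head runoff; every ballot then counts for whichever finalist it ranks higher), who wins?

Round 1 first-place votes: Orange 11, Red 18, Pink 17, Teal 2. Red and Pink advance.
Runoff: Red is ranked above Pink on 18 ballots, Pink above Red on 30.

Pink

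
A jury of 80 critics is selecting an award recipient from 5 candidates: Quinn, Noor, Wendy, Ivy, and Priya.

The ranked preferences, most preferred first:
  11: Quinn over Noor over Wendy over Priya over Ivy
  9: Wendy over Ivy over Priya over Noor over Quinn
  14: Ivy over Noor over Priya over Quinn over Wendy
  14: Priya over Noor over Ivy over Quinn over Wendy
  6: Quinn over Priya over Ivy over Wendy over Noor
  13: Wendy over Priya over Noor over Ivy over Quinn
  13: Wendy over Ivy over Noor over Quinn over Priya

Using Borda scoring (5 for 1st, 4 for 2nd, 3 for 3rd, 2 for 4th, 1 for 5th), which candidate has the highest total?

Noor

Quinn: 11×5 + 9×1 + 14×2 + 14×2 + 6×5 + 13×1 + 13×2 = 189
Noor: 11×4 + 9×2 + 14×4 + 14×4 + 6×1 + 13×3 + 13×3 = 258
Wendy: 11×3 + 9×5 + 14×1 + 14×1 + 6×2 + 13×5 + 13×5 = 248
Ivy: 11×1 + 9×4 + 14×5 + 14×3 + 6×3 + 13×2 + 13×4 = 255
Priya: 11×2 + 9×3 + 14×3 + 14×5 + 6×4 + 13×4 + 13×1 = 250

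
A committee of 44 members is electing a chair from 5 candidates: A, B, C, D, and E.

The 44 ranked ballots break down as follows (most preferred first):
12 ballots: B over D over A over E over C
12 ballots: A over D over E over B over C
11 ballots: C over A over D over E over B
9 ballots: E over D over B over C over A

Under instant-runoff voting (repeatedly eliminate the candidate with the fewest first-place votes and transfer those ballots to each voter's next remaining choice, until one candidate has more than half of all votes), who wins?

A

Round 1: A 12, B 12, C 11, D 0, E 9. D eliminated.
Round 2: A 12, B 12, C 11, E 9. E eliminated.
Round 3: A 12, B 21, C 11. C eliminated.
Round 4: A 23, B 21. A has a majority (≥23).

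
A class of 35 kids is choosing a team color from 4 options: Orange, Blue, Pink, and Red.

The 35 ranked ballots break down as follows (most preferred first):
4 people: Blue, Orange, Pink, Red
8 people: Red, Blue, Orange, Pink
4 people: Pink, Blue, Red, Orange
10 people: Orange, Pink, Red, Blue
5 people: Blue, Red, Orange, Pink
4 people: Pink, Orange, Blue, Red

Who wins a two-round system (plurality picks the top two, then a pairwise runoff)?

Blue

Round 1 first-place votes: Orange 10, Blue 9, Pink 8, Red 8. Orange and Blue advance.
Runoff: Orange is ranked above Blue on 14 ballots, Blue above Orange on 21.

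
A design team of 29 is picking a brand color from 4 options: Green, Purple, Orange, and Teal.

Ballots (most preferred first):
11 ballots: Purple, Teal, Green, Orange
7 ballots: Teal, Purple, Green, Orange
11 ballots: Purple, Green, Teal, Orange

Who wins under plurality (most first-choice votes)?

First-place votes: Green 0, Purple 22, Orange 0, Teal 7.

Purple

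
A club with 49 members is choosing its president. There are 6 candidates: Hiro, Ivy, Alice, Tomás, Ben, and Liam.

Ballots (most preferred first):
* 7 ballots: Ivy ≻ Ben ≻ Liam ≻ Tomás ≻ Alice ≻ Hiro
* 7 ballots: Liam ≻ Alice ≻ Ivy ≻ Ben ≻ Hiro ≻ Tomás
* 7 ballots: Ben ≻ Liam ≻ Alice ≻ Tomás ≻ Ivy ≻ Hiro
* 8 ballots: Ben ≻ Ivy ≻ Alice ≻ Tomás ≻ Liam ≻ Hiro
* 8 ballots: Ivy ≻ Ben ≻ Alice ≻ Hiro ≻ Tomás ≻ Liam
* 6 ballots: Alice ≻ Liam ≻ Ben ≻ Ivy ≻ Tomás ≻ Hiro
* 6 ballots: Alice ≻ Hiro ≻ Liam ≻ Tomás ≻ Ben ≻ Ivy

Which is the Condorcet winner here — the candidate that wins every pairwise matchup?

Ben vs Hiro: 43–6
Ben vs Ivy: 27–22
Ben vs Alice: 30–19
Ben vs Tomás: 43–6
Ben vs Liam: 30–19
Ben beats every other candidate.

Ben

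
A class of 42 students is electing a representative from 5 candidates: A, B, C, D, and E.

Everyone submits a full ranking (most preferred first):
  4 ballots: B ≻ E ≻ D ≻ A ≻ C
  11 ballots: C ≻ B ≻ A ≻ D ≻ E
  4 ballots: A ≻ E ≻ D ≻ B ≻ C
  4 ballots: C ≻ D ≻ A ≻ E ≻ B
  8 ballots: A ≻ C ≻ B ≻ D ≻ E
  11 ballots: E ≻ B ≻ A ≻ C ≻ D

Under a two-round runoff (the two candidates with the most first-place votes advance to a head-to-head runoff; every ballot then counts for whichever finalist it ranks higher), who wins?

A

Round 1 first-place votes: A 12, B 4, C 15, D 0, E 11. C and A advance.
Runoff: C is ranked above A on 15 ballots, A above C on 27.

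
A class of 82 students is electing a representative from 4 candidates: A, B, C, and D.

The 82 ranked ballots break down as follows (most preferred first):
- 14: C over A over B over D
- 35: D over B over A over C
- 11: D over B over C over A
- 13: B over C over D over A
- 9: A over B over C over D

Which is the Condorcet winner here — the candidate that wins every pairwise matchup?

D vs A: 59–23
D vs B: 46–36
D vs C: 46–36
D beats every other candidate.

D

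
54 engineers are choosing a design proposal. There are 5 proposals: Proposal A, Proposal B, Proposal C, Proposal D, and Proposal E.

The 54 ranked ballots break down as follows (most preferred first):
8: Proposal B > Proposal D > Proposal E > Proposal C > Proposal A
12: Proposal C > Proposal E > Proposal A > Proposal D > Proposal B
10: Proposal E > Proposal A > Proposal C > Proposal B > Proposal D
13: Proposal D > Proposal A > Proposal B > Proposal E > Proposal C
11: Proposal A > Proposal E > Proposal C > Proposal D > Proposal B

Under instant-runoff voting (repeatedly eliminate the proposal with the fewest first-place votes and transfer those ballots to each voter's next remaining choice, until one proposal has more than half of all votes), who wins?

Round 1: Proposal A 11, Proposal B 8, Proposal C 12, Proposal D 13, Proposal E 10. Proposal B eliminated.
Round 2: Proposal A 11, Proposal C 12, Proposal D 21, Proposal E 10. Proposal E eliminated.
Round 3: Proposal A 21, Proposal C 12, Proposal D 21. Proposal C eliminated.
Round 4: Proposal A 33, Proposal D 21. Proposal A has a majority (≥28).

Proposal A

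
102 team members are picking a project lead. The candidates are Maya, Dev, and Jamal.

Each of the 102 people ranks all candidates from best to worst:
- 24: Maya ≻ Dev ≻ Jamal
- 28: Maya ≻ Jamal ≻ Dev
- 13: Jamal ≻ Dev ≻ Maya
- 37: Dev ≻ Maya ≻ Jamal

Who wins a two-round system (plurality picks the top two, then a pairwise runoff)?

Round 1 first-place votes: Maya 52, Dev 37, Jamal 13. Maya and Dev advance.
Runoff: Maya is ranked above Dev on 52 ballots, Dev above Maya on 50.

Maya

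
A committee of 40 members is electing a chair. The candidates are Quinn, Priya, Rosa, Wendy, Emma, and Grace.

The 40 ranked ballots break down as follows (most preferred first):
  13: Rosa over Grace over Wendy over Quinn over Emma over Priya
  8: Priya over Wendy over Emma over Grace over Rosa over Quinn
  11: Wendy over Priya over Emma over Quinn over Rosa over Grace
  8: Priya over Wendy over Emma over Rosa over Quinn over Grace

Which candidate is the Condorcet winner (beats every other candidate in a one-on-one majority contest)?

Wendy

Wendy vs Quinn: 40–0
Wendy vs Priya: 24–16
Wendy vs Rosa: 27–13
Wendy vs Emma: 40–0
Wendy vs Grace: 27–13
Wendy beats every other candidate.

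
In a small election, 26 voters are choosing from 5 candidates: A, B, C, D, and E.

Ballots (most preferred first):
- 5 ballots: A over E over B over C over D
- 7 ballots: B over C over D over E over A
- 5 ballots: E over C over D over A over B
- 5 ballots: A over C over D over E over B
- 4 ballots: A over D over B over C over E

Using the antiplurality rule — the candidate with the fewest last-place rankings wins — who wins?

Last-place votes: A 7, B 10, C 0, D 5, E 4.

C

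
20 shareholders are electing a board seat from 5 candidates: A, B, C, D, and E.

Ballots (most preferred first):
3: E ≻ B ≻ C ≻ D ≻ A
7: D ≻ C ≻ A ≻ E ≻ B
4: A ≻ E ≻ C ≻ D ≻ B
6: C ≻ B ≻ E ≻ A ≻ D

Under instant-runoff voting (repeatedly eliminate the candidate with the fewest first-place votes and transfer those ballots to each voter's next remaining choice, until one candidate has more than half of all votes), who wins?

Round 1: A 4, B 0, C 6, D 7, E 3. B eliminated.
Round 2: A 4, C 6, D 7, E 3. E eliminated.
Round 3: A 4, C 9, D 7. A eliminated.
Round 4: C 13, D 7. C has a majority (≥11).

C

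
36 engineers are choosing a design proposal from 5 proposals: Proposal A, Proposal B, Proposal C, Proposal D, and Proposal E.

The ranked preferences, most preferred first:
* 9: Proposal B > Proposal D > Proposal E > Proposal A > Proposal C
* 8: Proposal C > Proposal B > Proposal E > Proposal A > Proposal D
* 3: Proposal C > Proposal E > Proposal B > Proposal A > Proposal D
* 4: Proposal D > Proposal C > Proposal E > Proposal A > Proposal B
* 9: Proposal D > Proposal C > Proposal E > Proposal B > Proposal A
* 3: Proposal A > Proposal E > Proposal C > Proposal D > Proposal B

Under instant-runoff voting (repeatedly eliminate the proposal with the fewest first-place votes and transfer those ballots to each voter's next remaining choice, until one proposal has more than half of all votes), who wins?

Proposal D

Round 1: Proposal A 3, Proposal B 9, Proposal C 11, Proposal D 13, Proposal E 0. Proposal E eliminated.
Round 2: Proposal A 3, Proposal B 9, Proposal C 11, Proposal D 13. Proposal A eliminated.
Round 3: Proposal B 9, Proposal C 14, Proposal D 13. Proposal B eliminated.
Round 4: Proposal C 14, Proposal D 22. Proposal D has a majority (≥19).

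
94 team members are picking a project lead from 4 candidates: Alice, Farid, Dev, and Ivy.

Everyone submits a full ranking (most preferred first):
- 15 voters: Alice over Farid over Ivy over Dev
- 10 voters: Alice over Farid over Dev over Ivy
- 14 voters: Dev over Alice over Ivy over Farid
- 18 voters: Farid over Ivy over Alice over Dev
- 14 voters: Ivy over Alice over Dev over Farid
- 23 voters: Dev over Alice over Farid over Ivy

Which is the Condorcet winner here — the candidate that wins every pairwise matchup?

Alice

Alice vs Farid: 76–18
Alice vs Dev: 57–37
Alice vs Ivy: 62–32
Alice beats every other candidate.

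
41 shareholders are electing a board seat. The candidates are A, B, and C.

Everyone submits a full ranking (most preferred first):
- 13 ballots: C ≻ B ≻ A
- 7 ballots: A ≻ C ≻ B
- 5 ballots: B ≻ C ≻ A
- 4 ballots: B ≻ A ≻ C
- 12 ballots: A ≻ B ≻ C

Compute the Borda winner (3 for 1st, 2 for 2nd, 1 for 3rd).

B

A: 13×1 + 7×3 + 5×1 + 4×2 + 12×3 = 83
B: 13×2 + 7×1 + 5×3 + 4×3 + 12×2 = 84
C: 13×3 + 7×2 + 5×2 + 4×1 + 12×1 = 79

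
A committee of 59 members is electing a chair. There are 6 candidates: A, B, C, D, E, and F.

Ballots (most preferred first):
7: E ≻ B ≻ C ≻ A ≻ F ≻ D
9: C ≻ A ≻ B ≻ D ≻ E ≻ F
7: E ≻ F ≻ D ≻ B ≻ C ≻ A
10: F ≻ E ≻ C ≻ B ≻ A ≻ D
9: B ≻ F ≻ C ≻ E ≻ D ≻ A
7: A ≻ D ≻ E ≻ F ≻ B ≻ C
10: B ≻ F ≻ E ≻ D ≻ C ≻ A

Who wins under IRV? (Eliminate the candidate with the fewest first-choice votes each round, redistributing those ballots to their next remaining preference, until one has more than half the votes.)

E

Round 1: A 7, B 19, C 9, D 0, E 14, F 10. D eliminated.
Round 2: A 7, B 19, C 9, E 14, F 10. A eliminated.
Round 3: B 19, C 9, E 21, F 10. C eliminated.
Round 4: B 28, E 21, F 10. F eliminated.
Round 5: B 28, E 31. E has a majority (≥30).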